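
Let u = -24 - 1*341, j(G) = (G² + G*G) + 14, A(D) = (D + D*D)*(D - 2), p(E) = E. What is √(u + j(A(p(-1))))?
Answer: 3*I*√39 ≈ 18.735*I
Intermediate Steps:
A(D) = (-2 + D)*(D + D²) (A(D) = (D + D²)*(-2 + D) = (-2 + D)*(D + D²))
j(G) = 14 + 2*G² (j(G) = (G² + G²) + 14 = 2*G² + 14 = 14 + 2*G²)
u = -365 (u = -24 - 341 = -365)
√(u + j(A(p(-1)))) = √(-365 + (14 + 2*(-(-2 + (-1)² - 1*(-1)))²)) = √(-365 + (14 + 2*(-(-2 + 1 + 1))²)) = √(-365 + (14 + 2*(-1*0)²)) = √(-365 + (14 + 2*0²)) = √(-365 + (14 + 2*0)) = √(-365 + (14 + 0)) = √(-365 + 14) = √(-351) = 3*I*√39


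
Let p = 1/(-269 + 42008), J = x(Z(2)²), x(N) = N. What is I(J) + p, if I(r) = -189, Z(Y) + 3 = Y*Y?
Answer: -7888670/41739 ≈ -189.00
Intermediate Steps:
Z(Y) = -3 + Y² (Z(Y) = -3 + Y*Y = -3 + Y²)
J = 1 (J = (-3 + 2²)² = (-3 + 4)² = 1² = 1)
p = 1/41739 ≈ 2.3958e-5
I(J) + p = -189 + 1/41739 = -7888670/41739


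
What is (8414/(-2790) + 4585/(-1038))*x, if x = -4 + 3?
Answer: 3587647/482670 ≈ 7.4329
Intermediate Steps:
x = -1
(8414/(-2790) + 4585/(-1038))*x = (8414/(-2790) + 4585/(-1038))*(-1) = (8414*(-1/2790) + 4585*(-1/1038))*(-1) = (-4207/1395 - 4585/1038)*(-1) = -3587647/482670*(-1) = 3587647/482670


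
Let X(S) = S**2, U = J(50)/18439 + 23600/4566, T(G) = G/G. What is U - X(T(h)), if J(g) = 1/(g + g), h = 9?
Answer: 17548398583/4209623700 ≈ 4.1686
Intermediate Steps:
T(G) = 1
J(g) = 1/(2*g)
U = 21758022283/4209623700 (U = ((1/2)/50)/18439 + 23600/4566 = ((1/2)*(1/50))*(1/18439) + 23600*(1/4566) = (1/100)*(1/18439) + 11800/2283 = 1/1843900 + 11800/2283 = 21758022283/4209623700 ≈ 5.1686)
U - X(T(h)) = 21758022283/4209623700 - 1*1**2 = 21758022283/4209623700 - 1*1 = 21758022283/4209623700 - 1 = 17548398583/4209623700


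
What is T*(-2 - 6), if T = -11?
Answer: 88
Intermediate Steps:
T*(-2 - 6) = -11*(-2 - 6) = -11*(-8) = 88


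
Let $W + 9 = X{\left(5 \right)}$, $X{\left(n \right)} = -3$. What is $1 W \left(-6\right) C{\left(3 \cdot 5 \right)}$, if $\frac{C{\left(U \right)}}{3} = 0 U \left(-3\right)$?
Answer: $0$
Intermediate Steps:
$C{\left(U \right)} = 0$ ($C{\left(U \right)} = 3 \cdot 0 U \left(-3\right) = 3 \cdot 0 \left(-3\right) = 3 \cdot 0 = 0$)
$W = -12$ ($W = -9 - 3 = -12$)
$1 W \left(-6\right) C{\left(3 \cdot 5 \right)} = 1 \left(\left(-12\right) \left(-6\right)\right) 0 = 1 \cdot 72 \cdot 0 = 72 \cdot 0 = 0$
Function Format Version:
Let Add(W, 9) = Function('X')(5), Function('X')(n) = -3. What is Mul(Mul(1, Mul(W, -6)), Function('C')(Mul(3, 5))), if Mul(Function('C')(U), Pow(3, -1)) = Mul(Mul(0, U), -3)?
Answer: 0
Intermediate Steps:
Function('C')(U) = 0 (Function('C')(U) = Mul(3, Mul(Mul(0, U), -3)) = Mul(3, Mul(0, -3)) = Mul(3, 0) = 0)
W = -12 (W = Add(-9, -3) = -12)
Mul(Mul(1, Mul(W, -6)), Function('C')(Mul(3, 5))) = Mul(Mul(1, Mul(-12, -6)), 0) = Mul(Mul(1, 72), 0) = Mul(72, 0) = 0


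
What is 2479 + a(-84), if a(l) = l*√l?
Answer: 2479 - 168*I*√21 ≈ 2479.0 - 769.87*I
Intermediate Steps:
a(l) = l^(3/2)
2479 + a(-84) = 2479 + (-84)^(3/2) = 2479 - 168*I*√21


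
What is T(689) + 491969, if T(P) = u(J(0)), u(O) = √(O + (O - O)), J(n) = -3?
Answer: 491969 + I*√3 ≈ 4.9197e+5 + 1.732*I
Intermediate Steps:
u(O) = √O (u(O) = √(O + 0) = √O)
T(P) = I*√3 (T(P) = √(-3) = I*√3)
T(689) + 491969 = I*√3 + 491969 = 491969 + I*√3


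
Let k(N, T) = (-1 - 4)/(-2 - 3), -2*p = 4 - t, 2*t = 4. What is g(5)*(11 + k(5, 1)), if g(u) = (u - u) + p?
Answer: -12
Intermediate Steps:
t = 2 (t = (1/2)*4 = 2)
p = -1 (p = -(4 - 1*2)/2 = -(4 - 2)/2 = -1/2*2 = -1)
k(N, T) = 1 (k(N, T) = -5/(-5) = -5*(-1/5) = 1)
g(u) = -1 (g(u) = (u - u) - 1 = 0 - 1 = -1)
g(5)*(11 + k(5, 1)) = -(11 + 1) = -1*12 = -12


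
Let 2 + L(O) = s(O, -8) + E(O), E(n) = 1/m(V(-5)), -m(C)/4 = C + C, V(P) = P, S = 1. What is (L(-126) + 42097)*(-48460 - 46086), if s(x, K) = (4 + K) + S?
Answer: -79592651913/20 ≈ -3.9796e+9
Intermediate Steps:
m(C) = -8*C (m(C) = -4*(C + C) = -8*C)
s(x, K) = 5 + K (s(x, K) = (4 + K) + 1 = 5 + K)
E(n) = 1/40 (E(n) = 1/(-8*(-5)) = 1/40)
L(O) = -199/40 (L(O) = -2 + ((5 - 8) + 1/40) = -2 + (-3 + 1/40) = -2 - 119/40 = -199/40)
(L(-126) + 42097)*(-48460 - 46086) = (-199/40 + 42097)*(-48460 - 46086) = (1683681/40)*(-94546) = -79592651913/20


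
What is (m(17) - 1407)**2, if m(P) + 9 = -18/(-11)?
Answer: 242051364/121 ≈ 2.0004e+6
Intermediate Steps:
m(P) = -81/11 (m(P) = -9 - 18/(-11) = -9 - 18*(-1/11) = -9 + 18/11 = -81/11)
(m(17) - 1407)**2 = (-81/11 - 1407)**2 = (-15558/11)**2 = 242051364/121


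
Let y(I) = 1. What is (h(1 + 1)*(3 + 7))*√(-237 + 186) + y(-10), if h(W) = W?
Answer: 1 + 20*I*√51 ≈ 1.0 + 142.83*I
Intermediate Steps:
(h(1 + 1)*(3 + 7))*√(-237 + 186) + y(-10) = ((1 + 1)*(3 + 7))*√(-237 + 186) + 1 = (2*10)*√(-51) + 1 = 20*(I*√51) + 1 = 20*I*√51 + 1 = 1 + 20*I*√51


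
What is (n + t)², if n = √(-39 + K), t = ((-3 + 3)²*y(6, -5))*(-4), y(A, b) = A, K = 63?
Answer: 24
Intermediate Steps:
t = 0 (t = ((-3 + 3)²*6)*(-4) = (0²*6)*(-4) = (0*6)*(-4) = 0*(-4) = 0)
n = 2*√6 (n = √(-39 + 63) = √24 = 2*√6 ≈ 4.8990)
(n + t)² = (2*√6 + 0)² = (2*√6)² = 24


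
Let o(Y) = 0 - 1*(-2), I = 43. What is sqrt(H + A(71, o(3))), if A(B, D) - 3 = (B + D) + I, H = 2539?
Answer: sqrt(2658) ≈ 51.556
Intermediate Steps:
o(Y) = 2 (o(Y) = 0 + 2 = 2)
A(B, D) = 46 + B + D (A(B, D) = 3 + ((B + D) + 43) = 3 + (43 + B + D) = 46 + B + D)
sqrt(H + A(71, o(3))) = sqrt(2539 + (46 + 71 + 2)) = sqrt(2539 + 119) = sqrt(2658)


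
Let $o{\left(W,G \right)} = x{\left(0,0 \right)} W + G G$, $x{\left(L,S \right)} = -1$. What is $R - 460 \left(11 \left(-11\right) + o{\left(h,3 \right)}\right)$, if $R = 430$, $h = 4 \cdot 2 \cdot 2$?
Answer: $59310$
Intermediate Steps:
$h = 16$ ($h = 8 \cdot 2 = 16$)
$o{\left(W,G \right)} = G^{2} - W$ ($o{\left(W,G \right)} = - W + G G = - W + G^{2} = G^{2} - W$)
$R - 460 \left(11 \left(-11\right) + o{\left(h,3 \right)}\right) = 430 - 460 \left(11 \left(-11\right) + \left(3^{2} - 16\right)\right) = 430 - 460 \left(-121 + \left(9 - 16\right)\right) = 430 - 460 \left(-121 - 7\right) = 430 - -58880 = 430 + 58880 = 59310$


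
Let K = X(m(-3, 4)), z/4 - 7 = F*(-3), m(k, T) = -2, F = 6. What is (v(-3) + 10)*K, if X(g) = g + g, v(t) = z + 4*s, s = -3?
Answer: 184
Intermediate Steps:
z = -44 (z = 28 + 4*(6*(-3)) = 28 + 4*(-18) = 28 - 72 = -44)
v(t) = -56 (v(t) = -44 + 4*(-3) = -44 - 12 = -56)
X(g) = 2*g
K = -4 (K = 2*(-2) = -4)
(v(-3) + 10)*K = (-56 + 10)*(-4) = -46*(-4) = 184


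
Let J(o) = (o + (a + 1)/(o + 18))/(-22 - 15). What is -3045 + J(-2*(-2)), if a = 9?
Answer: -1239364/407 ≈ -3045.1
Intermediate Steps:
J(o) = -10/(37*(18 + o)) - o/37 (J(o) = (o + (9 + 1)/(o + 18))/(-22 - 15) = (o + 10/(18 + o))/(-37) = (o + 10/(18 + o))*(-1/37) = -10/(37*(18 + o)) - o/37)
-3045 + J(-2*(-2)) = -3045 + (-10 - (-2*(-2))² - (-36)*(-2))/(37*(18 - 2*(-2))) = -3045 + (-10 - 1*4² - 18*4)/(37*(18 + 4)) = -3045 + (1/37)*(-10 - 1*16 - 72)/22 = -3045 + (1/37)*(1/22)*(-10 - 16 - 72) = -3045 + (1/37)*(1/22)*(-98) = -3045 - 49/407 = -1239364/407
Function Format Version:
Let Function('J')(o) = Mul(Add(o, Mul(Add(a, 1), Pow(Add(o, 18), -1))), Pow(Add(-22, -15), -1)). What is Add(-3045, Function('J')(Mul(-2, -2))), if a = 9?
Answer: Rational(-1239364, 407) ≈ -3045.1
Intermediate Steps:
Function('J')(o) = Add(Mul(Rational(-10, 37), Pow(Add(18, o), -1)), Mul(Rational(-1, 37), o)) (Function('J')(o) = Mul(Add(o, Mul(Add(9, 1), Pow(Add(o, 18), -1))), Pow(Add(-22, -15), -1)) = Mul(Add(o, Mul(10, Pow(Add(18, o), -1))), Pow(-37, -1)) = Mul(Add(o, Mul(10, Pow(Add(18, o), -1))), Rational(-1, 37)) = Add(Mul(Rational(-10, 37), Pow(Add(18, o), -1)), Mul(Rational(-1, 37), o)))
Add(-3045, Function('J')(Mul(-2, -2))) = Add(-3045, Mul(Rational(1, 37), Pow(Add(18, Mul(-2, -2)), -1), Add(-10, Mul(-1, Pow(Mul(-2, -2), 2)), Mul(-18, Mul(-2, -2))))) = Add(-3045, Mul(Rational(1, 37), Pow(Add(18, 4), -1), Add(-10, Mul(-1, Pow(4, 2)), Mul(-18, 4)))) = Add(-3045, Mul(Rational(1, 37), Pow(22, -1), Add(-10, Mul(-1, 16), -72))) = Add(-3045, Mul(Rational(1, 37), Rational(1, 22), Add(-10, -16, -72))) = Add(-3045, Mul(Rational(1, 37), Rational(1, 22), -98)) = Add(-3045, Rational(-49, 407)) = Rational(-1239364, 407)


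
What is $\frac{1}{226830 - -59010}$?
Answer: $\frac{1}{285840} \approx 3.4985 \cdot 10^{-6}$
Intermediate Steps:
$\frac{1}{226830 - -59010} = \frac{1}{226830 + 59010} = \frac{1}{285840}$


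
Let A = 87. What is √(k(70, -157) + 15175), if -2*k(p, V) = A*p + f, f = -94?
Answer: 3*√1353 ≈ 110.35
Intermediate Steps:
k(p, V) = 47 - 87*p/2 (k(p, V) = -(87*p - 94)/2 = -(-94 + 87*p)/2 = 47 - 87*p/2)
√(k(70, -157) + 15175) = √((47 - 87/2*70) + 15175) = √((47 - 3045) + 15175) = √(-2998 + 15175) = √12177 = 3*√1353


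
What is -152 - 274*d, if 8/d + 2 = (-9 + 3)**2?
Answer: -3680/17 ≈ -216.47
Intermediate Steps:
d = 4/17 (d = 8/(-2 + (-9 + 3)**2) = 8/(-2 + (-6)**2) = 8/(-2 + 36) = 8/34 = 8*(1/34) = 4/17 ≈ 0.23529)
-152 - 274*d = -152 - 274*4/17 = -152 - 1096/17 = -3680/17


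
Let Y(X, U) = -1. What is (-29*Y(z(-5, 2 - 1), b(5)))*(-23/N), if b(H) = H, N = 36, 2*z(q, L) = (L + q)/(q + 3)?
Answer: -667/36 ≈ -18.528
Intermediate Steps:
z(q, L) = (L + q)/(2*(3 + q)) (z(q, L) = ((L + q)/(q + 3))/2 = ((L + q)/(3 + q))/2 = (L + q)/(2*(3 + q)))
(-29*Y(z(-5, 2 - 1), b(5)))*(-23/N) = (-29*(-1))*(-23/36) = 29*(-23*1/36) = 29*(-23/36) = -667/36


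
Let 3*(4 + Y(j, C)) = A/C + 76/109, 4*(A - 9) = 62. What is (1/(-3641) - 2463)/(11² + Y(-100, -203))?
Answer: -56694330448/2697576849 ≈ -21.017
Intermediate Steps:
A = 49/2 (A = 9 + (¼)*62 = 9 + 31/2 = 49/2 ≈ 24.500)
Y(j, C) = -1232/327 + 49/(6*C) (Y(j, C) = -4 + (49/(2*C) + 76/109)/3 = -4 + (76/109 + 49/(2*C))/3 = -4 + (76/327 + 49/(6*C)) = -1232/327 + 49/(6*C))
(1/(-3641) - 2463)/(11² + Y(-100, -203)) = (1/(-3641) - 2463)/(11² + (7/654)*(763 - 352*(-203))/(-203)) = (-1/3641 - 2463)/(121 + (7/654)*(-1/203)*(763 + 71456)) = -8967784/(3641*(121 + (7/654)*(-1/203)*72219)) = -8967784/(3641*(121 - 24073/6322)) = -8967784/(3641*740889/6322) = -8967784/3641*6322/740889 = -56694330448/2697576849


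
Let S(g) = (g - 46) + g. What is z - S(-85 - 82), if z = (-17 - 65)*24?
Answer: -1588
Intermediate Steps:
S(g) = -46 + 2*g (S(g) = (-46 + g) + g = -46 + 2*g)
z = -1968 (z = -82*24 = -1968)
z - S(-85 - 82) = -1968 - (-46 + 2*(-85 - 82)) = -1968 - (-46 + 2*(-167)) = -1968 - (-46 - 334) = -1968 - 1*(-380) = -1968 + 380 = -1588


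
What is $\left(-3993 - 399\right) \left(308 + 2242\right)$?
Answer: $-11199600$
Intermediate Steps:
$\left(-3993 - 399\right) \left(308 + 2242\right) = \left(-4392\right) 2550 = -11199600$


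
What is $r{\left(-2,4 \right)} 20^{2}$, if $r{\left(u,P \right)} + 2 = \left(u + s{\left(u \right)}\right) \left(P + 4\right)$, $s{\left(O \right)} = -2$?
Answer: $-13600$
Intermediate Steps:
$r{\left(u,P \right)} = -2 + \left(-2 + u\right) \left(4 + P\right)$ ($r{\left(u,P \right)} = -2 + \left(u - 2\right) \left(P + 4\right) = -2 + \left(-2 + u\right) \left(4 + P\right)$)
$r{\left(-2,4 \right)} 20^{2} = \left(-10 - 8 + 4 \left(-2\right) + 4 \left(-2\right)\right) 20^{2} = \left(-10 - 8 - 8 - 8\right) 400 = \left(-34\right) 400 = -13600$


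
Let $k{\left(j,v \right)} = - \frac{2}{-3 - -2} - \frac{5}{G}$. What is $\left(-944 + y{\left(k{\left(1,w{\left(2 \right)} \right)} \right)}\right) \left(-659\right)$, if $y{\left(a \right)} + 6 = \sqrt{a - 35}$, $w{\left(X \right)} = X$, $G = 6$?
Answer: $626050 - \frac{659 i \sqrt{1218}}{6} \approx 6.2605 \cdot 10^{5} - 3833.2 i$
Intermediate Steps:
$k{\left(j,v \right)} = \frac{7}{6}$ ($k{\left(j,v \right)} = - \frac{2}{-3 - -2} - \frac{5}{6} = - \frac{2}{-3 + 2} - \frac{5}{6} = - \frac{2}{-1} - \frac{5}{6} = \left(-2\right) \left(-1\right) - \frac{5}{6} = 2 - \frac{5}{6} = \frac{7}{6}$)
$y{\left(a \right)} = -6 + \sqrt{-35 + a}$ ($y{\left(a \right)} = -6 + \sqrt{a - 35} = -6 + \sqrt{-35 + a}$)
$\left(-944 + y{\left(k{\left(1,w{\left(2 \right)} \right)} \right)}\right) \left(-659\right) = \left(-944 - \left(6 - \sqrt{-35 + \frac{7}{6}}\right)\right) \left(-659\right) = \left(-944 - \left(6 - \sqrt{- \frac{203}{6}}\right)\right) \left(-659\right) = \left(-944 - \left(6 - \frac{i \sqrt{1218}}{6}\right)\right) \left(-659\right) = \left(-950 + \frac{i \sqrt{1218}}{6}\right) \left(-659\right) = 626050 - \frac{659 i \sqrt{1218}}{6}$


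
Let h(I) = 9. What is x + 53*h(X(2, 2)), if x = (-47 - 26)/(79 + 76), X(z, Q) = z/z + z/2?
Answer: 73862/155 ≈ 476.53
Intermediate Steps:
X(z, Q) = 1 + z/2 (X(z, Q) = 1 + z*(1/2) = 1 + z/2)
x = -73/155 ≈ -0.47097
x + 53*h(X(2, 2)) = -73/155 + 53*9 = -73/155 + 477 = 73862/155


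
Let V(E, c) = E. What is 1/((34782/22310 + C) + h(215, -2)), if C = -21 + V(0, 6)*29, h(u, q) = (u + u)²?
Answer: 11155/2062342636 ≈ 5.4089e-6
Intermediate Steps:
h(u, q) = 4*u² (h(u, q) = (2*u)² = 4*u²)
C = -21 (C = -21 + 0*29 = -21 + 0 = -21)
1/((34782/22310 + C) + h(215, -2)) = 1/((34782/22310 - 21) + 4*215²) = 1/((34782*(1/22310) - 21) + 4*46225) = 1/((17391/11155 - 21) + 184900) = 1/(-216864/11155 + 184900) = 1/(2062342636/11155) = 11155/2062342636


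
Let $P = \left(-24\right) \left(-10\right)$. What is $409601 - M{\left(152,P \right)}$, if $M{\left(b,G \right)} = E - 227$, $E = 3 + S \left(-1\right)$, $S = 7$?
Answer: $409832$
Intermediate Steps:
$E = -4$ ($E = 3 + 7 \left(-1\right) = 3 - 7 = -4$)
$P = 240$
$M{\left(b,G \right)} = -231$ ($M{\left(b,G \right)} = -4 - 227 = -231$)
$409601 - M{\left(152,P \right)} = 409601 - -231 = 409601 + 231 = 409832$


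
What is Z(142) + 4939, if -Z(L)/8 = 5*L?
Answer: -741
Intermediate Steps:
Z(L) = -40*L
Z(142) + 4939 = -40*142 + 4939 = -5680 + 4939 = -741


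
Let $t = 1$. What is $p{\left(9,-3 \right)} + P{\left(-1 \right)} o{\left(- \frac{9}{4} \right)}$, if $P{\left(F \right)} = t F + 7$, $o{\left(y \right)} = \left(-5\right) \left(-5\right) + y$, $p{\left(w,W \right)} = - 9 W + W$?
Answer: $\frac{321}{2} \approx 160.5$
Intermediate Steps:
$p{\left(w,W \right)} = - 8 W$
$o{\left(y \right)} = 25 + y$
$P{\left(F \right)} = 7 + F$ ($P{\left(F \right)} = 1 F + 7 = F + 7 = 7 + F$)
$p{\left(9,-3 \right)} + P{\left(-1 \right)} o{\left(- \frac{9}{4} \right)} = \left(-8\right) \left(-3\right) + \left(7 - 1\right) \left(25 - \frac{9}{4}\right) = 24 + 6 \left(25 - \frac{9}{4}\right) = 24 + 6 \cdot \frac{91}{4} = 24 + \frac{273}{2} = \frac{321}{2}$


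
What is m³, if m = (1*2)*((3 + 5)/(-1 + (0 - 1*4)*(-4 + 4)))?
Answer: -4096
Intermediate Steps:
m = -16 (m = 2*(8/(-1 + (0 - 4)*0)) = 2*(8/(-1 - 4*0)) = 2*(8/(-1 + 0)) = 2*(8/(-1)) = 2*(8*(-1)) = 2*(-8) = -16)
m³ = (-16)³ = -4096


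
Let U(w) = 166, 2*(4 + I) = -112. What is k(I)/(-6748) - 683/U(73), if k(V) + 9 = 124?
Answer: -2313987/560084 ≈ -4.1315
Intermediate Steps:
I = -60 (I = -4 + (½)*(-112) = -4 - 56 = -60)
k(V) = 115 (k(V) = -9 + 124 = 115)
k(I)/(-6748) - 683/U(73) = 115/(-6748) - 683/166 = 115*(-1/6748) - 683*1/166 = -115/6748 - 683/166 = -2313987/560084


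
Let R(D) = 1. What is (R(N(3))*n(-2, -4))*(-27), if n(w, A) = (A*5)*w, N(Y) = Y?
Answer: -1080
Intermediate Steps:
n(w, A) = 5*A*w (n(w, A) = (5*A)*w = 5*A*w)
(R(N(3))*n(-2, -4))*(-27) = (1*(5*(-4)*(-2)))*(-27) = (1*40)*(-27) = 40*(-27) = -1080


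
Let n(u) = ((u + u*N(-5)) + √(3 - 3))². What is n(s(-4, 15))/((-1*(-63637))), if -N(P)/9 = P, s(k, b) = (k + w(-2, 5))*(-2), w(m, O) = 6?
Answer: 33856/63637 ≈ 0.53202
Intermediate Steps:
s(k, b) = -12 - 2*k (s(k, b) = (k + 6)*(-2) = (6 + k)*(-2) = -12 - 2*k)
N(P) = -9*P
n(u) = 2116*u² (n(u) = ((u + u*(-9*(-5))) + √(3 - 3))² = ((u + u*45) + √0)² = ((u + 45*u) + 0)² = (46*u + 0)² = (46*u)² = 2116*u²)
n(s(-4, 15))/((-1*(-63637))) = (2116*(-12 - 2*(-4))²)/((-1*(-63637))) = (2116*(-12 + 8)²)/63637 = (2116*(-4)²)*(1/63637) = (2116*16)*(1/63637) = 33856*(1/63637) = 33856/63637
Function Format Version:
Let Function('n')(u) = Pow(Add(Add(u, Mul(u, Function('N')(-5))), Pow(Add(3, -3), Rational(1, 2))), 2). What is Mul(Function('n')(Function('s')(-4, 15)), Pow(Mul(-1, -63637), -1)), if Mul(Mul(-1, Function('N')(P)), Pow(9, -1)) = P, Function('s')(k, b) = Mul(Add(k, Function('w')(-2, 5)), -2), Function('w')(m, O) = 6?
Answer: Rational(33856, 63637) ≈ 0.53202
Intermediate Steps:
Function('s')(k, b) = Add(-12, Mul(-2, k)) (Function('s')(k, b) = Mul(Add(k, 6), -2) = Mul(Add(6, k), -2) = Add(-12, Mul(-2, k)))
Function('N')(P) = Mul(-9, P)
Function('n')(u) = Mul(2116, Pow(u, 2)) (Function('n')(u) = Pow(Add(Add(u, Mul(u, Mul(-9, -5))), Pow(Add(3, -3), Rational(1, 2))), 2) = Pow(Add(Add(u, Mul(u, 45)), Pow(0, Rational(1, 2))), 2) = Pow(Add(Add(u, Mul(45, u)), 0), 2) = Pow(Add(Mul(46, u), 0), 2) = Pow(Mul(46, u), 2) = Mul(2116, Pow(u, 2)))
Mul(Function('n')(Function('s')(-4, 15)), Pow(Mul(-1, -63637), -1)) = Mul(Mul(2116, Pow(Add(-12, Mul(-2, -4)), 2)), Pow(Mul(-1, -63637), -1)) = Mul(Mul(2116, Pow(Add(-12, 8), 2)), Pow(63637, -1)) = Mul(Mul(2116, Pow(-4, 2)), Rational(1, 63637)) = Mul(Mul(2116, 16), Rational(1, 63637)) = Mul(33856, Rational(1, 63637)) = Rational(33856, 63637)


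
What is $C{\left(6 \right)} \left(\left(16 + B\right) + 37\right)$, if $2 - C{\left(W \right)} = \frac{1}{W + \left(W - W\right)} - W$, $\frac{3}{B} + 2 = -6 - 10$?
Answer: $\frac{14899}{36} \approx 413.86$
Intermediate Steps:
$B = - \frac{1}{6}$ ($B = \frac{3}{-2 - 16} = \frac{3}{-18} = 3 \left(- \frac{1}{18}\right) = - \frac{1}{6} \approx -0.16667$)
$C{\left(W \right)} = 2 + W - \frac{1}{W}$ ($C{\left(W \right)} = 2 - \left(\frac{1}{W + \left(W - W\right)} - W\right) = 2 - \left(\frac{1}{W + 0} - W\right) = 2 - \left(\frac{1}{W} - W\right) = 2 + \left(W - \frac{1}{W}\right) = 2 + W - \frac{1}{W}$)
$C{\left(6 \right)} \left(\left(16 + B\right) + 37\right) = \left(2 + 6 - \frac{1}{6}\right) \left(\left(16 - \frac{1}{6}\right) + 37\right) = \left(2 + 6 - \frac{1}{6}\right) \left(\frac{95}{6} + 37\right) = \left(2 + 6 - \frac{1}{6}\right) \frac{317}{6} = \frac{47}{6} \cdot \frac{317}{6} = \frac{14899}{36}$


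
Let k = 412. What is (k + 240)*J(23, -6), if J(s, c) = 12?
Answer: 7824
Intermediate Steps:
(k + 240)*J(23, -6) = (412 + 240)*12 = 652*12 = 7824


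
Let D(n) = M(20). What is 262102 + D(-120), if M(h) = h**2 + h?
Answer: 262522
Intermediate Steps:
M(h) = h + h**2
D(n) = 420 (D(n) = 20*(1 + 20) = 20*21 = 420)
262102 + D(-120) = 262102 + 420 = 262522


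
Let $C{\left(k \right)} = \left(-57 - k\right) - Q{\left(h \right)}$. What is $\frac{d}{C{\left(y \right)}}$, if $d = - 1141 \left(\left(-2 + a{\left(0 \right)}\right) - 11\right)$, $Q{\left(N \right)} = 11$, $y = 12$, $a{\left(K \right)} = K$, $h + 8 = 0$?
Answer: $- \frac{14833}{80} \approx -185.41$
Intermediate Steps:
$h = -8$ ($h = -8 + 0 = -8$)
$C{\left(k \right)} = -68 - k$ ($C{\left(k \right)} = \left(-57 - k\right) - 11 = -68 - k$)
$d = 14833$ ($d = - 1141 \left(\left(-2 + 0\right) - 11\right) = - 1141 \left(-2 - 11\right) = \left(-1141\right) \left(-13\right) = 14833$)
$\frac{d}{C{\left(y \right)}} = \frac{14833}{-68 - 12} = \frac{14833}{-80} = 14833 \left(- \frac{1}{80}\right) = - \frac{14833}{80}$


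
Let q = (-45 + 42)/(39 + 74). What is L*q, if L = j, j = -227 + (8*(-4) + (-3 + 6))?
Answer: 768/113 ≈ 6.7965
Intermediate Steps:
q = -3/113 ≈ -0.026549
j = -256 (j = -227 + (-32 + 3) = -227 - 29 = -256)
L = -256
L*q = -256*(-3/113) = 768/113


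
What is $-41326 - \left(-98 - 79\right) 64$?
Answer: $-29998$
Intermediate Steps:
$-41326 - \left(-98 - 79\right) 64 = -41326 - \left(-177\right) 64 = -41326 - -11328 = -41326 + 11328 = -29998$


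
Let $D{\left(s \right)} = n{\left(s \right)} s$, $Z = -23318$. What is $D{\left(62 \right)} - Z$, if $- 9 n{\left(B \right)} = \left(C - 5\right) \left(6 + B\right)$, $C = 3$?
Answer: $\frac{218294}{9} \approx 24255.0$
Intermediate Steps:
$n{\left(B \right)} = \frac{4}{3} + \frac{2 B}{9}$ ($n{\left(B \right)} = - \frac{\left(3 - 5\right) \left(6 + B\right)}{9} = - \frac{\left(-2\right) \left(6 + B\right)}{9} = - \frac{-12 - 2 B}{9} = \frac{4}{3} + \frac{2 B}{9}$)
$D{\left(s \right)} = s \left(\frac{4}{3} + \frac{2 s}{9}\right)$ ($D{\left(s \right)} = \left(\frac{4}{3} + \frac{2 s}{9}\right) s = s \left(\frac{4}{3} + \frac{2 s}{9}\right)$)
$D{\left(62 \right)} - Z = \frac{2}{9} \cdot 62 \left(6 + 62\right) - -23318 = \frac{2}{9} \cdot 62 \cdot 68 + 23318 = \frac{8432}{9} + 23318 = \frac{218294}{9}$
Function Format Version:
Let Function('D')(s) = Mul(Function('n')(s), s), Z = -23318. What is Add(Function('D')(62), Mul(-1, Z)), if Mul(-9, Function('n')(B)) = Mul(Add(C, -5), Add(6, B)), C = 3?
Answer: Rational(218294, 9) ≈ 24255.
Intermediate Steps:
Function('n')(B) = Add(Rational(4, 3), Mul(Rational(2, 9), B)) (Function('n')(B) = Mul(Rational(-1, 9), Mul(Add(3, -5), Add(6, B))) = Mul(Rational(-1, 9), Mul(-2, Add(6, B))) = Mul(Rational(-1, 9), Add(-12, Mul(-2, B))) = Add(Rational(4, 3), Mul(Rational(2, 9), B)))
Function('D')(s) = Mul(s, Add(Rational(4, 3), Mul(Rational(2, 9), s))) (Function('D')(s) = Mul(Add(Rational(4, 3), Mul(Rational(2, 9), s)), s) = Mul(s, Add(Rational(4, 3), Mul(Rational(2, 9), s))))
Add(Function('D')(62), Mul(-1, Z)) = Add(Mul(Rational(2, 9), 62, Add(6, 62)), Mul(-1, -23318)) = Add(Mul(Rational(2, 9), 62, 68), 23318) = Add(Rational(8432, 9), 23318) = Rational(218294, 9)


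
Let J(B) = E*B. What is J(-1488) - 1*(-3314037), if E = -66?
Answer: 3412245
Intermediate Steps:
J(B) = -66*B
J(-1488) - 1*(-3314037) = -66*(-1488) - 1*(-3314037) = 98208 + 3314037 = 3412245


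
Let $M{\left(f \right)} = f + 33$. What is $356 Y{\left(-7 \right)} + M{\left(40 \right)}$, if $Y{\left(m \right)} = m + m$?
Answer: $-4911$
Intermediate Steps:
$M{\left(f \right)} = 33 + f$
$Y{\left(m \right)} = 2 m$
$356 Y{\left(-7 \right)} + M{\left(40 \right)} = 356 \cdot 2 \left(-7\right) + \left(33 + 40\right) = 356 \left(-14\right) + 73 = -4984 + 73 = -4911$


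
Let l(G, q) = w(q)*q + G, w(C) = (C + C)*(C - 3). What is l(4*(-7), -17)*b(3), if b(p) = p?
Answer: -34764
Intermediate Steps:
w(C) = 2*C*(-3 + C) (w(C) = (2*C)*(-3 + C) = 2*C*(-3 + C))
l(G, q) = G + 2*q**2*(-3 + q) (l(G, q) = (2*q*(-3 + q))*q + G = 2*q**2*(-3 + q) + G = G + 2*q**2*(-3 + q))
l(4*(-7), -17)*b(3) = (4*(-7) + 2*(-17)**2*(-3 - 17))*3 = (-28 + 2*289*(-20))*3 = (-28 - 11560)*3 = -11588*3 = -34764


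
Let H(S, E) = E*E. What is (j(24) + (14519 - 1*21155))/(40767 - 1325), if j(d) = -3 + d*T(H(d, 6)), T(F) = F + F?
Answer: -4911/39442 ≈ -0.12451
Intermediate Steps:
H(S, E) = E**2
T(F) = 2*F
j(d) = -3 + 72*d (j(d) = -3 + d*(2*6**2) = -3 + d*(2*36) = -3 + d*72 = -3 + 72*d)
(j(24) + (14519 - 1*21155))/(40767 - 1325) = ((-3 + 72*24) + (14519 - 1*21155))/(40767 - 1325) = ((-3 + 1728) + (14519 - 21155))/39442 = (1725 - 6636)*(1/39442) = -4911*1/39442 = -4911/39442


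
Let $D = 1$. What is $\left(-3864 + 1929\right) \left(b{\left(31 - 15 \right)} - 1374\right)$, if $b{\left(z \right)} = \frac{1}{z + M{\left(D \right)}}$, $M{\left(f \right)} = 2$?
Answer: $\frac{5317165}{2} \approx 2.6586 \cdot 10^{6}$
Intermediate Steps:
$b{\left(z \right)} = \frac{1}{2 + z}$ ($b{\left(z \right)} = \frac{1}{z + 2} = \frac{1}{2 + z}$)
$\left(-3864 + 1929\right) \left(b{\left(31 - 15 \right)} - 1374\right) = \left(-3864 + 1929\right) \left(\frac{1}{2 + \left(31 - 15\right)} - 1374\right) = - 1935 \left(\frac{1}{2 + \left(31 - 15\right)} - 1374\right) = - 1935 \left(\frac{1}{2 + 16} - 1374\right) = - 1935 \left(\frac{1}{18} - 1374\right) = \left(-1935\right) \left(- \frac{24731}{18}\right) = \frac{5317165}{2}$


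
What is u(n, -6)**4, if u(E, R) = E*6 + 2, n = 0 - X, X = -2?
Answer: 38416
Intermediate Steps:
n = 2 (n = 0 - 1*(-2) = 0 + 2 = 2)
u(E, R) = 2 + 6*E (u(E, R) = 6*E + 2 = 2 + 6*E)
u(n, -6)**4 = (2 + 6*2)**4 = (2 + 12)**4 = 14**4 = 38416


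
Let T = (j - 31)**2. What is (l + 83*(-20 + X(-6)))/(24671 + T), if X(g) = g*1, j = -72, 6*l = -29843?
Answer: -6113/30240 ≈ -0.20215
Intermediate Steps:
l = -29843/6 (l = (1/6)*(-29843) = -29843/6 ≈ -4973.8)
X(g) = g
T = 10609 (T = (-72 - 31)**2 = (-103)**2 = 10609)
(l + 83*(-20 + X(-6)))/(24671 + T) = (-29843/6 + 83*(-20 - 6))/(24671 + 10609) = (-29843/6 + 83*(-26))/35280 = (-29843/6 - 2158)*(1/35280) = -42791/6*1/35280 = -6113/30240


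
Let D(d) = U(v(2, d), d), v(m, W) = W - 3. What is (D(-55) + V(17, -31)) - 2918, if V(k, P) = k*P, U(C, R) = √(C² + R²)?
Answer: -3445 + √6389 ≈ -3365.1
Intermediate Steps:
v(m, W) = -3 + W
V(k, P) = P*k
D(d) = √(d² + (-3 + d)²) (D(d) = √((-3 + d)² + d²) = √(d² + (-3 + d)²))
(D(-55) + V(17, -31)) - 2918 = (√((-55)² + (-3 - 55)²) - 31*17) - 2918 = (√(3025 + (-58)²) - 527) - 2918 = (√(3025 + 3364) - 527) - 2918 = (√6389 - 527) - 2918 = (-527 + √6389) - 2918 = -3445 + √6389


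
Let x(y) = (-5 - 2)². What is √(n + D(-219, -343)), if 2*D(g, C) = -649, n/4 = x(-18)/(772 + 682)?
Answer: 3*I*√76193962/1454 ≈ 18.01*I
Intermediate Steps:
x(y) = 49 (x(y) = (-7)² = 49)
n = 98/727 (n = 4*(49/(772 + 682)) = 4*(49/1454) = 98/727 ≈ 0.13480)
D(g, C) = -649/2 (D(g, C) = (½)*(-649) = -649/2)
√(n + D(-219, -343)) = √(98/727 - 649/2) = √(-471627/1454) = 3*I*√76193962/1454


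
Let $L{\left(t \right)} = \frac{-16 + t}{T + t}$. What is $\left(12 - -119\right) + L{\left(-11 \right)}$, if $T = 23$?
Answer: $\frac{515}{4} \approx 128.75$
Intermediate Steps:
$L{\left(t \right)} = \frac{-16 + t}{23 + t}$
$\left(12 - -119\right) + L{\left(-11 \right)} = \left(12 - -119\right) + \frac{-16 - 11}{23 - 11} = \left(12 + 119\right) + \frac{1}{12} \left(-27\right) = 131 + \frac{1}{12} \left(-27\right) = 131 - \frac{9}{4} = \frac{515}{4}$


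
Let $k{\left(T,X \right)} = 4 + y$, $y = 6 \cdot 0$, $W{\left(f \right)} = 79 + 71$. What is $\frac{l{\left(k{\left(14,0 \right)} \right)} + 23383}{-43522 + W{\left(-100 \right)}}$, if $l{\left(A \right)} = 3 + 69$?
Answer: $- \frac{23455}{43372} \approx -0.54079$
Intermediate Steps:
$W{\left(f \right)} = 150$
$y = 0$
$k{\left(T,X \right)} = 4$ ($k{\left(T,X \right)} = 4 + 0 = 4$)
$l{\left(A \right)} = 72$
$\frac{l{\left(k{\left(14,0 \right)} \right)} + 23383}{-43522 + W{\left(-100 \right)}} = \frac{72 + 23383}{-43522 + 150} = \frac{23455}{-43372} = 23455 \left(- \frac{1}{43372}\right) = - \frac{23455}{43372}$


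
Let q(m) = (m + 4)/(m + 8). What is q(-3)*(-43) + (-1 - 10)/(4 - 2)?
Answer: -141/10 ≈ -14.100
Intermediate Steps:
q(m) = (4 + m)/(8 + m)
q(-3)*(-43) + (-1 - 10)/(4 - 2) = ((4 - 3)/(8 - 3))*(-43) + (-1 - 10)/(4 - 2) = (1/5)*(-43) - 11/2 = ((⅕)*1)*(-43) - 11*½ = (⅕)*(-43) - 11/2 = -43/5 - 11/2 = -141/10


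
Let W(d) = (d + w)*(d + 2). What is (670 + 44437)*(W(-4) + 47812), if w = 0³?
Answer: 2157016740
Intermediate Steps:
w = 0
W(d) = d*(2 + d) (W(d) = (d + 0)*(d + 2) = d*(2 + d))
(670 + 44437)*(W(-4) + 47812) = (670 + 44437)*(-4*(2 - 4) + 47812) = 45107*(-4*(-2) + 47812) = 45107*(8 + 47812) = 45107*47820 = 2157016740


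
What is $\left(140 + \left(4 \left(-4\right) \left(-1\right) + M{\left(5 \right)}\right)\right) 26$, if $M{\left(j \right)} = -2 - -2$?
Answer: $4056$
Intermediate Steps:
$M{\left(j \right)} = 0$ ($M{\left(j \right)} = -2 + 2 = 0$)
$\left(140 + \left(4 \left(-4\right) \left(-1\right) + M{\left(5 \right)}\right)\right) 26 = \left(140 + \left(4 \left(-4\right) \left(-1\right) + 0\right)\right) 26 = \left(140 + \left(\left(-16\right) \left(-1\right) + 0\right)\right) 26 = \left(140 + \left(16 + 0\right)\right) 26 = \left(140 + 16\right) 26 = 156 \cdot 26 = 4056$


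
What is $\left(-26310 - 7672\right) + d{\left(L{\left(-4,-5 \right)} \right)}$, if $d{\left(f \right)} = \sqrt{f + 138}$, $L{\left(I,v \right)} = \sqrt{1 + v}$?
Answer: $-33982 + \sqrt{138 + 2 i} \approx -33970.0 + 0.085123 i$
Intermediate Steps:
$d{\left(f \right)} = \sqrt{138 + f}$
$\left(-26310 - 7672\right) + d{\left(L{\left(-4,-5 \right)} \right)} = \left(-26310 - 7672\right) + \sqrt{138 + \sqrt{1 - 5}} = -33982 + \sqrt{138 + \sqrt{-4}} = -33982 + \sqrt{138 + 2 i}$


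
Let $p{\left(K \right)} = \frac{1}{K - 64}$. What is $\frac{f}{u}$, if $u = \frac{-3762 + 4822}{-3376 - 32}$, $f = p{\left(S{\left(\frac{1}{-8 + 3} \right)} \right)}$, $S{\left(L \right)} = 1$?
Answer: $\frac{284}{5565} \approx 0.051033$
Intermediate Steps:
$p{\left(K \right)} = \frac{1}{-64 + K}$
$f = - \frac{1}{63}$ ($f = \frac{1}{-64 + 1} = \frac{1}{-63} = - \frac{1}{63} \approx -0.015873$)
$u = - \frac{265}{852}$ ($u = \frac{1060}{-3408} = 1060 \left(- \frac{1}{3408}\right) = - \frac{265}{852} \approx -0.31103$)
$\frac{f}{u} = - \frac{1}{63 \left(- \frac{265}{852}\right)} = \left(- \frac{1}{63}\right) \left(- \frac{852}{265}\right) = \frac{284}{5565}$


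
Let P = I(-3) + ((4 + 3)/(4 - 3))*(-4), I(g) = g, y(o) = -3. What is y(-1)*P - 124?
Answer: -31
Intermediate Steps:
P = -31 (P = -3 + ((4 + 3)/(4 - 3))*(-4) = -3 + (7/1)*(-4) = -3 + (7*1)*(-4) = -3 + 7*(-4) = -3 - 28 = -31)
y(-1)*P - 124 = -3*(-31) - 124 = 93 - 124 = -31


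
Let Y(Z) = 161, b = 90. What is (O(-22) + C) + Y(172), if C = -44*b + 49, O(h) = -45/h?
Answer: -82455/22 ≈ -3748.0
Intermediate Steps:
C = -3911 (C = -44*90 + 49 = -3960 + 49 = -3911)
(O(-22) + C) + Y(172) = (-45/(-22) - 3911) + 161 = (-45*(-1/22) - 3911) + 161 = (45/22 - 3911) + 161 = -85997/22 + 161 = -82455/22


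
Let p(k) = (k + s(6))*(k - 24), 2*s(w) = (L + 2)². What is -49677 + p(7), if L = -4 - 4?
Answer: -50102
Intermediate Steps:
L = -8
s(w) = 18 (s(w) = (-8 + 2)²/2 = (½)*(-6)² = (½)*36 = 18)
p(k) = (-24 + k)*(18 + k) (p(k) = (k + 18)*(k - 24) = (18 + k)*(-24 + k) = (-24 + k)*(18 + k))
-49677 + p(7) = -49677 + (-432 + 7² - 6*7) = -49677 + (-432 + 49 - 42) = -49677 - 425 = -50102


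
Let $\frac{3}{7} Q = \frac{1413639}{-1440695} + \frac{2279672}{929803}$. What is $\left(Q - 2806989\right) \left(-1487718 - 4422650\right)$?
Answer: $\frac{501287999511647733235264}{30215696235} \approx 1.659 \cdot 10^{13}$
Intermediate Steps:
$Q = \frac{1969906268923}{574098228465}$ ($Q = \frac{7 \left(\frac{1413639}{-1440695} + \frac{2279672}{929803}\right)}{3} = \frac{7 \left(1413639 \left(- \frac{1}{1440695}\right) + 2279672 \cdot \frac{1}{929803}\right)}{3} = \frac{7 \left(- \frac{1413639}{1440695} + \frac{2279672}{929803}\right)}{3} = \frac{7}{3} \cdot \frac{1969906268923}{1339562533085} = \frac{1969906268923}{574098228465} \approx 3.4313$)
$\left(Q - 2806989\right) \left(-1487718 - 4422650\right) = \left(\frac{1969906268923}{574098228465} - 2806989\right) \left(-1487718 - 4422650\right) = \left(- \frac{1611485442314472962}{574098228465}\right) \left(-5910368\right) = \frac{501287999511647733235264}{30215696235}$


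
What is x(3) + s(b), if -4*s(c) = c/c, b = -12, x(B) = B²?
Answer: 35/4 ≈ 8.7500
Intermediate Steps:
s(c) = -¼ (s(c) = -c/(4*c) = -¼*1 = -¼)
x(3) + s(b) = 3² - ¼ = 9 - ¼ = 35/4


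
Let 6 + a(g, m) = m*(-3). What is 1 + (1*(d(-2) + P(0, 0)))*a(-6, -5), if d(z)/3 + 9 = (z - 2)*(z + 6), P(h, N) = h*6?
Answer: -674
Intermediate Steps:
P(h, N) = 6*h
d(z) = -27 + 3*(-2 + z)*(6 + z) (d(z) = -27 + 3*((z - 2)*(z + 6)) = -27 + 3*((-2 + z)*(6 + z)) = -27 + 3*(-2 + z)*(6 + z))
a(g, m) = -6 - 3*m (a(g, m) = -6 + m*(-3) = -6 - 3*m)
1 + (1*(d(-2) + P(0, 0)))*a(-6, -5) = 1 + (1*((-63 + 3*(-2)**2 + 12*(-2)) + 6*0))*(-6 - 3*(-5)) = 1 + (1*((-63 + 3*4 - 24) + 0))*(-6 + 15) = 1 + (1*((-63 + 12 - 24) + 0))*9 = 1 + (1*(-75 + 0))*9 = 1 + (1*(-75))*9 = 1 - 75*9 = 1 - 675 = -674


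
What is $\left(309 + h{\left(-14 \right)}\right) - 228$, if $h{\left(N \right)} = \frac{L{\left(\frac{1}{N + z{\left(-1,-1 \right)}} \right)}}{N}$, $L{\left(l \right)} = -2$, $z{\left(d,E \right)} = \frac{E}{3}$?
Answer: $\frac{568}{7} \approx 81.143$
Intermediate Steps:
$z{\left(d,E \right)} = \frac{E}{3}$ ($z{\left(d,E \right)} = E \frac{1}{3} = \frac{E}{3}$)
$h{\left(N \right)} = - \frac{2}{N}$
$\left(309 + h{\left(-14 \right)}\right) - 228 = \left(309 - \frac{2}{-14}\right) - 228 = \left(309 - - \frac{1}{7}\right) - 228 = \left(309 + \frac{1}{7}\right) - 228 = \frac{2164}{7} - 228 = \frac{568}{7}$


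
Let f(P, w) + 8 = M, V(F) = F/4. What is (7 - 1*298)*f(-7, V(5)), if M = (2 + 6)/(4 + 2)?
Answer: 1940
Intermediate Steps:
V(F) = F/4 (V(F) = F*(¼) = F/4)
M = 4/3 (M = 8/6 = 8*(⅙) = 4/3 ≈ 1.3333)
f(P, w) = -20/3 (f(P, w) = -8 + 4/3 = -20/3)
(7 - 1*298)*f(-7, V(5)) = (7 - 1*298)*(-20/3) = (7 - 298)*(-20/3) = -291*(-20/3) = 1940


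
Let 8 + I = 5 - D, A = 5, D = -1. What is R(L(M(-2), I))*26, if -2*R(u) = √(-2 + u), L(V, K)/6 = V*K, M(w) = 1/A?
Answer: -13*I*√110/5 ≈ -27.269*I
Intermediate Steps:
M(w) = ⅕ (M(w) = 1/5 = ⅕)
I = -2 (I = -8 + (5 - 1*(-1)) = -8 + (5 + 1) = -8 + 6 = -2)
L(V, K) = 6*K*V (L(V, K) = 6*(V*K) = 6*(K*V) = 6*K*V)
R(u) = -√(-2 + u)/2
R(L(M(-2), I))*26 = -√(-2 + 6*(-2)*(⅕))/2*26 = -√(-2 - 12/5)/2*26 = -I*√110/10*26 = -13*I*√110/5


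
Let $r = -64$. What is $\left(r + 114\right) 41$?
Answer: $2050$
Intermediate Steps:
$\left(r + 114\right) 41 = \left(-64 + 114\right) 41 = 50 \cdot 41 = 2050$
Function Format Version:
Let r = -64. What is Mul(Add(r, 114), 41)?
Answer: 2050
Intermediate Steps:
Mul(Add(r, 114), 41) = Mul(Add(-64, 114), 41) = Mul(50, 41) = 2050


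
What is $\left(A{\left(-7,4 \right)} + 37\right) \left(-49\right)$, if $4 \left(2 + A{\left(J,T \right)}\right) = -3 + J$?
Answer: $- \frac{3185}{2} \approx -1592.5$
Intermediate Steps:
$A{\left(J,T \right)} = - \frac{11}{4} + \frac{J}{4}$ ($A{\left(J,T \right)} = -2 + \frac{-3 + J}{4} = -2 + \left(- \frac{3}{4} + \frac{J}{4}\right) = - \frac{11}{4} + \frac{J}{4}$)
$\left(A{\left(-7,4 \right)} + 37\right) \left(-49\right) = \left(\left(- \frac{11}{4} + \frac{1}{4} \left(-7\right)\right) + 37\right) \left(-49\right) = \left(\left(- \frac{11}{4} - \frac{7}{4}\right) + 37\right) \left(-49\right) = \left(- \frac{9}{2} + 37\right) \left(-49\right) = \frac{65}{2} \left(-49\right) = - \frac{3185}{2}$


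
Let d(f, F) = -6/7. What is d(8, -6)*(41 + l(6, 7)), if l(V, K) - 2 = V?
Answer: -42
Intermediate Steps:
l(V, K) = 2 + V
d(f, F) = -6/7 (d(f, F) = -6*⅐ = -6/7)
d(8, -6)*(41 + l(6, 7)) = -6*(41 + (2 + 6))/7 = -6*(41 + 8)/7 = -6/7*49 = -42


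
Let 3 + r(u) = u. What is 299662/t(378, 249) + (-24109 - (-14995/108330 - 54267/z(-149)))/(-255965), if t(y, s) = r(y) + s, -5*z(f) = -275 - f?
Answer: 193916762160299/403729703832 ≈ 480.31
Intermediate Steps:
r(u) = -3 + u
z(f) = 55 + f/5 (z(f) = -(-275 - f)/5 = 55 + f/5)
t(y, s) = -3 + s + y (t(y, s) = (-3 + y) + s = -3 + s + y)
299662/t(378, 249) + (-24109 - (-14995/108330 - 54267/z(-149)))/(-255965) = 299662/(-3 + 249 + 378) + (-24109 - (-14995/108330 - 54267/(55 + (⅕)*(-149))))/(-255965) = 299662/624 + (-24109 - (-14995*1/108330 - 54267/(55 - 149/5)))*(-1/255965) = 299662*(1/624) + (-24109 - (-2999/21666 - 54267/126/5))*(-1/255965) = 149831/312 + (-24109 - (-2999/21666 - 54267*5/126))*(-1/255965) = 149831/312 + (-24109 - (-2999/21666 - 90445/42))*(-1/255965) = 149831/312 + (-24109 - 1*(-163308944/75831))*(-1/255965) = 149831/312 + (-24109 + 163308944/75831)*(-1/255965) = 149831/312 - 1664900635/75831*(-1/255965) = 149831/312 + 332980127/3882016383 = 193916762160299/403729703832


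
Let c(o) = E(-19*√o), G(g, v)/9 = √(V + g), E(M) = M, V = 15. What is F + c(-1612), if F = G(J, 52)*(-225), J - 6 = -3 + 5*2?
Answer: -4050*√7 - 38*I*√403 ≈ -10715.0 - 762.84*I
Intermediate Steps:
J = 13 (J = 6 + (-3 + 5*2) = 6 + (-3 + 10) = 6 + 7 = 13)
G(g, v) = 9*√(15 + g)
c(o) = -19*√o
F = -4050*√7 (F = (9*√(15 + 13))*(-225) = (9*√28)*(-225) = (9*(2*√7))*(-225) = (18*√7)*(-225) = -4050*√7 ≈ -10715.)
F + c(-1612) = -4050*√7 - 38*I*√403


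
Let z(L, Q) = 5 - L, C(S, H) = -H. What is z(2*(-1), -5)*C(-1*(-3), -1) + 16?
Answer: 23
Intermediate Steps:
z(2*(-1), -5)*C(-1*(-3), -1) + 16 = (5 - 2*(-1))*(-1*(-1)) + 16 = (5 - 1*(-2))*1 + 16 = (5 + 2)*1 + 16 = 7*1 + 16 = 7 + 16 = 23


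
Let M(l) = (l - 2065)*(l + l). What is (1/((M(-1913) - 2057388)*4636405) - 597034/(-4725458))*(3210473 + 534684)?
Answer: 68227092916676397537619253/144188851255324357800 ≈ 4.7318e+5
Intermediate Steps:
M(l) = 2*l*(-2065 + l) (M(l) = (-2065 + l)*(2*l) = 2*l*(-2065 + l))
(1/((M(-1913) - 2057388)*4636405) - 597034/(-4725458))*(3210473 + 534684) = (1/(2*(-1913)*(-2065 - 1913) - 2057388*4636405) - 597034/(-4725458))*(3210473 + 534684) = ((1/4636405)/(2*(-1913)*(-3978) - 2057388) - 597034*(-1/4725458))*3745157 = ((1/4636405)/(15219828 - 2057388) + 298517/2362729)*3745157 = ((1/4636405)/13162440 + 298517/2362729)*3745157 = ((1/13162440)*(1/4636405) + 298517/2362729)*3745157 = (1/61026402628200 + 298517/2362729)*3745157 = (18217418633364742129/144188851255324357800)*3745157 = 68227092916676397537619253/144188851255324357800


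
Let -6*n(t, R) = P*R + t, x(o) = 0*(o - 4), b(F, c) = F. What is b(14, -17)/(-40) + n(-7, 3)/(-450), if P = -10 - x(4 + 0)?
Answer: -491/1350 ≈ -0.36370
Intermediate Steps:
x(o) = 0 (x(o) = 0*(-4 + o) = 0)
P = -10 (P = -10 - 1*0 = -10 + 0 = -10)
n(t, R) = -t/6 + 5*R/3 (n(t, R) = -(-10*R + t)/6 = -(t - 10*R)/6 = -t/6 + 5*R/3)
b(14, -17)/(-40) + n(-7, 3)/(-450) = 14/(-40) + (-⅙*(-7) + (5/3)*3)/(-450) = 14*(-1/40) + (7/6 + 5)*(-1/450) = -7/20 + (37/6)*(-1/450) = -7/20 - 37/2700 = -491/1350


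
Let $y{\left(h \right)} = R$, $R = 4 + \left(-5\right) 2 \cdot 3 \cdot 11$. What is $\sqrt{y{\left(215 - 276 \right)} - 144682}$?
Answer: $12 i \sqrt{1007} \approx 380.8 i$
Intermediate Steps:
$R = -326$ ($R = 4 + \left(-10\right) 3 \cdot 11 = 4 - 330 = -326$)
$y{\left(h \right)} = -326$
$\sqrt{y{\left(215 - 276 \right)} - 144682} = \sqrt{-326 - 144682} = \sqrt{-145008} = 12 i \sqrt{1007}$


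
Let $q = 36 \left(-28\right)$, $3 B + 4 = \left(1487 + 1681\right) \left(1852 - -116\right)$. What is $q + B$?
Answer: $\frac{6231596}{3} \approx 2.0772 \cdot 10^{6}$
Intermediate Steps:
$B = \frac{6234620}{3}$ ($B = - \frac{4}{3} + \frac{\left(1487 + 1681\right) \left(1852 - -116\right)}{3} = - \frac{4}{3} + \frac{3168 \left(1852 + \left(-757 + 873\right)\right)}{3} = - \frac{4}{3} + \frac{3168 \left(1852 + 116\right)}{3} = - \frac{4}{3} + \frac{3168 \cdot 1968}{3} = - \frac{4}{3} + \frac{1}{3} \cdot 6234624 = - \frac{4}{3} + 2078208 = \frac{6234620}{3} \approx 2.0782 \cdot 10^{6}$)
$q = -1008$
$q + B = -1008 + \frac{6234620}{3} = \frac{6231596}{3}$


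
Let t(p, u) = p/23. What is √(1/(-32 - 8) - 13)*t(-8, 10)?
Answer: -2*I*√5210/115 ≈ -1.2553*I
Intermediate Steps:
t(p, u) = p/23 (t(p, u) = p*(1/23) = p/23)
√(1/(-32 - 8) - 13)*t(-8, 10) = √(1/(-32 - 8) - 13)*((1/23)*(-8)) = √(1/(-40) - 13)*(-8/23) = √(-1/40 - 13)*(-8/23) = √(-521/40)*(-8/23) = (I*√5210/20)*(-8/23) = -2*I*√5210/115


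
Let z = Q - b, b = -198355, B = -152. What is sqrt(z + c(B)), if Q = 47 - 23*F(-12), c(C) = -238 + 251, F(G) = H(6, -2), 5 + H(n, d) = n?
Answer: 2*sqrt(49598) ≈ 445.41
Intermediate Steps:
H(n, d) = -5 + n
F(G) = 1 (F(G) = -5 + 6 = 1)
c(C) = 13
Q = 24 (Q = 47 - 23*1 = 47 - 23 = 24)
z = 198379 (z = 24 - 1*(-198355) = 24 + 198355 = 198379)
sqrt(z + c(B)) = sqrt(198379 + 13) = sqrt(198392) = 2*sqrt(49598)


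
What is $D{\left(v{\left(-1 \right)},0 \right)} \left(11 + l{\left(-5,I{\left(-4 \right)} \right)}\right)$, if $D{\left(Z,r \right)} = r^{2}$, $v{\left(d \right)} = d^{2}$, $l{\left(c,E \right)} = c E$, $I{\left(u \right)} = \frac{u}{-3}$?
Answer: $0$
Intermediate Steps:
$I{\left(u \right)} = - \frac{u}{3}$ ($I{\left(u \right)} = u \left(- \frac{1}{3}\right) = - \frac{u}{3}$)
$l{\left(c,E \right)} = E c$
$D{\left(v{\left(-1 \right)},0 \right)} \left(11 + l{\left(-5,I{\left(-4 \right)} \right)}\right) = 0^{2} \left(11 + \left(- \frac{1}{3}\right) \left(-4\right) \left(-5\right)\right) = 0 \left(11 + \frac{4}{3} \left(-5\right)\right) = 0 \left(11 - \frac{20}{3}\right) = 0 \cdot \frac{13}{3} = 0$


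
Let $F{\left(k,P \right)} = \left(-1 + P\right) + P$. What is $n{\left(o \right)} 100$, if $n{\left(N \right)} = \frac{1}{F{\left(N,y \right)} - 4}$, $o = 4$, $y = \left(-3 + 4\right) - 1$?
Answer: $-20$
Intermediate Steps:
$y = 0$ ($y = 1 - 1 = 0$)
$F{\left(k,P \right)} = -1 + 2 P$
$n{\left(N \right)} = - \frac{1}{5}$ ($n{\left(N \right)} = \frac{1}{\left(-1 + 2 \cdot 0\right) - 4} = \frac{1}{\left(-1 + 0\right) - 4} = \frac{1}{-1 - 4} = \frac{1}{-5} = - \frac{1}{5}$)
$n{\left(o \right)} 100 = \left(- \frac{1}{5}\right) 100 = -20$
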